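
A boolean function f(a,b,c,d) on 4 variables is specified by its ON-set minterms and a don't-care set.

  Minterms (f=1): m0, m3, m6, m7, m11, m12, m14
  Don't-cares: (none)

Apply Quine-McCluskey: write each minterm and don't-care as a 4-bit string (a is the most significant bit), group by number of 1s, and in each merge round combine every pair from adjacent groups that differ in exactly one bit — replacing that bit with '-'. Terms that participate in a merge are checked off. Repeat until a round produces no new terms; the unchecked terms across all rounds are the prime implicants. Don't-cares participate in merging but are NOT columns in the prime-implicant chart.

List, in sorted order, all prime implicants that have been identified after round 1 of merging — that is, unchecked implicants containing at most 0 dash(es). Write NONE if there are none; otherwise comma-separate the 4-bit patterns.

[col 0] 0000, 0011*, 0110*, 0111*, 1011*, 1100*, 1110*
[col 1] -011, -110, 0-11, 011-, 11-0
Prime implicants: -011, -110, 0-11, 0000, 011-, 11-0

0000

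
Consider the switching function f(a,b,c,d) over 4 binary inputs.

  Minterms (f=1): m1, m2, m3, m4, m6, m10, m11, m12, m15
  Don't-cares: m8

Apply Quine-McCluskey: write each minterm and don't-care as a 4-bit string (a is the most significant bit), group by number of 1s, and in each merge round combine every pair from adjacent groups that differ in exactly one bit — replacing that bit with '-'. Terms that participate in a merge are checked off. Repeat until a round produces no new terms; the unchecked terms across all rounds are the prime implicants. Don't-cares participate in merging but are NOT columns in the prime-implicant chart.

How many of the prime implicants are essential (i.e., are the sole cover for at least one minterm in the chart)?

2

Round 0: 0001✓ 0010✓ 0011✓ 0100✓ 0110✓ 1000✓ 1010✓ 1011✓ 1100✓ 1111✓
Round 1: -010✓ -011✓ -100 0-10 00-1 001-✓ 01-0 1-00 1-11 10-0 101-✓
Round 2: -01-
PIs = {-01-, -100, 0-10, 00-1, 01-0, 1-00, 1-11, 10-0}
Coverage chart:
  m1: 00-1 ←essential
  m2: -01-,0-10
  m3: -01-,00-1
  m4: -100,01-0
  m6: 0-10,01-0
  m10: -01-,10-0
  m11: -01-,1-11
  m12: -100,1-00
  m15: 1-11 ←essential
Essential: 00-1, 1-11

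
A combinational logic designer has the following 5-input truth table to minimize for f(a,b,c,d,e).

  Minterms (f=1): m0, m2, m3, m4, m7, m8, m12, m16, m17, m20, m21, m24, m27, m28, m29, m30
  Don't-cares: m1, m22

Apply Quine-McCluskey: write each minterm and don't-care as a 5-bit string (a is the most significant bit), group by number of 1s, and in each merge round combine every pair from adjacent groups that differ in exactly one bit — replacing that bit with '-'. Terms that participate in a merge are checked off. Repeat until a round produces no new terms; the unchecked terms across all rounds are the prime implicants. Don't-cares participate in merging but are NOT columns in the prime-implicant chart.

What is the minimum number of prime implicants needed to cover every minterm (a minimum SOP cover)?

7

[col 0] 00000*, 00001*, 00010*, 00011*, 00100*, 00111*, 01000*, 01100*, 10000*, 10001*, 10100*, 10101*, 10110*, 11000*, 11011, 11100*, 11101*, 11110*
[col 1] -0000*, -0001*, -0100*, -1000*, -1100*, 0-000*, 0-100*, 00-00*, 00-11, 000-0*, 000-1*, 0000-*, 0001-*, 01-00*, 1-000*, 1-100*, 1-101*, 1-110*, 10-00*, 10-01*, 1000-*, 101-0*, 1010-*, 11-00*, 111-0*, 1110-*
[col 2] --000*, --100*, -0-00*, -000-, -1-00*, 0--00*, 000--, 1--00*, 1-1-0, 1-10-, 10-0-
[col 3] ---00
Prime implicants: ---00, -000-, 00-11, 000--, 1-1-0, 1-10-, 10-0-, 11011
PI chart (minterm → PIs covering it):
  0 | ---00,-000-,000--
  2 | 000--  (sole → essential)
  3 | 00-11,000--
  4 | ---00  (sole → essential)
  7 | 00-11  (sole → essential)
  8 | ---00  (sole → essential)
  12 | ---00  (sole → essential)
  16 | ---00,-000-,10-0-
  17 | -000-,10-0-
  20 | ---00,1-1-0,1-10-,10-0-
  21 | 1-10-,10-0-
  24 | ---00  (sole → essential)
  27 | 11011  (sole → essential)
  28 | ---00,1-1-0,1-10-
  29 | 1-10-  (sole → essential)
  30 | 1-1-0  (sole → essential)
Essential prime implicants: ---00, 00-11, 000--, 1-1-0, 1-10-, 11011
Petrick residual → -000-
Minimum SOP uses 7 PIs: d'e' + b'c'd' + a'b'de + a'b'c' + ace' + acd' + abc'de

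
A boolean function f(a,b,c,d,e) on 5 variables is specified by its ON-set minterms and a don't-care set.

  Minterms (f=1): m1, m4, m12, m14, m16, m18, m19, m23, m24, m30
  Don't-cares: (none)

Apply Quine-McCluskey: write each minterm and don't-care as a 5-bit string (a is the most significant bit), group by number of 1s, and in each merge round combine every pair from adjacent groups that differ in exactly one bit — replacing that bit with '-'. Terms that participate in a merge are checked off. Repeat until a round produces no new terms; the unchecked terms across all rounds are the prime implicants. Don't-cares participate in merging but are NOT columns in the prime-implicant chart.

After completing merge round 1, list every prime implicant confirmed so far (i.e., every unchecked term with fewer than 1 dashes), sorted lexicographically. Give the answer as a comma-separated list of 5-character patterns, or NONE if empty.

00001

size-2^0 implicants → 00001  00100(✓)  01100(✓)  01110(✓)  10000(✓)  10010(✓)  10011(✓)  10111(✓)  11000(✓)  11110(✓)
size-2^1 implicants → -1110  0-100  011-0  1-000  10-11  100-0  1001-
Unchecked terms (primes): -1110, 0-100, 00001, 011-0, 1-000, 10-11, 100-0, 1001-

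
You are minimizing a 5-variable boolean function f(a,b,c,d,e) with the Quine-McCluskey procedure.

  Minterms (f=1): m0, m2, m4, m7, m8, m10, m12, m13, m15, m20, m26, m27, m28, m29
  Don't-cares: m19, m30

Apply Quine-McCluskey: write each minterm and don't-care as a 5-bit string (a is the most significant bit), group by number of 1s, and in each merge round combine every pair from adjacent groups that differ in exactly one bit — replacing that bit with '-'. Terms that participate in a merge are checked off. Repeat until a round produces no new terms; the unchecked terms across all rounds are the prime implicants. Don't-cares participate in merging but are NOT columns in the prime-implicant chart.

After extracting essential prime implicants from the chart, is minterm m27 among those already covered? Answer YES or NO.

size-2^0 implicants → 00000(✓)  00010(✓)  00100(✓)  00111(✓)  01000(✓)  01010(✓)  01100(✓)  01101(✓)  01111(✓)  10011(✓)  10100(✓)  11010(✓)  11011(✓)  11100(✓)  11101(✓)  11110(✓)
size-2^1 implicants → -0100(✓)  -1010  -1100(✓)  -1101(✓)  0-000(✓)  0-010(✓)  0-100(✓)  0-111  00-00(✓)  000-0(✓)  01-00(✓)  010-0(✓)  011-1  0110-(✓)  1-011  1-100(✓)  11-10  1101-  111-0  1110-(✓)
size-2^2 implicants → --100  -110-  0--00  0-0-0
Unchecked terms (primes): --100, -1010, -110-, 0--00, 0-0-0, 0-111, 011-1, 1-011, 11-10, 1101-, 111-0
Minterm coverage:
  m0 ⊆ 0--00,0-0-0
  m2 ⊆ 0-0-0 [E]
  m4 ⊆ --100,0--00
  m7 ⊆ 0-111 [E]
  m8 ⊆ 0--00,0-0-0
  m10 ⊆ -1010,0-0-0
  m12 ⊆ --100,-110-,0--00
  m13 ⊆ -110-,011-1
  m15 ⊆ 0-111,011-1
  m20 ⊆ --100 [E]
  m26 ⊆ -1010,11-10,1101-
  m27 ⊆ 1-011,1101-
  m28 ⊆ --100,-110-,111-0
  m29 ⊆ -110- [E]
E = {--100, -110-, 0-0-0, 0-111}

NO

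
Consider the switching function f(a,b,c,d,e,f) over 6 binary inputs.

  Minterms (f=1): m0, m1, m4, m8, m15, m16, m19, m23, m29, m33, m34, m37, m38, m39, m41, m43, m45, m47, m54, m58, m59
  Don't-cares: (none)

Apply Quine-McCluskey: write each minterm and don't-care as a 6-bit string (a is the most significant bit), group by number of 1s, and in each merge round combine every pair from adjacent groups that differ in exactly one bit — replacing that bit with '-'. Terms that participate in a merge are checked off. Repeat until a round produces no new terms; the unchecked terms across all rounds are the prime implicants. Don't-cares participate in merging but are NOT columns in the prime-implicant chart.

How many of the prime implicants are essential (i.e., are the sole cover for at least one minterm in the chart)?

[col 0] 000000*, 000001*, 000100*, 001000*, 001111*, 010000*, 010011*, 010111*, 011101, 100001*, 100010*, 100101*, 100110*, 100111*, 101001*, 101011*, 101101*, 101111*, 110110*, 111010*, 111011*
[col 1] -00001, -01111, 0-0000, 00-000, 000-00, 00000-, 010-11, 1-0110, 1-1011, 10-001*, 10-101*, 10-111*, 100-01*, 100-10, 1001-1*, 10011-, 101-01*, 101-11*, 1010-1*, 1011-1*, 11101-
[col 2] 10--01, 10-1-1, 101--1
Prime implicants: -00001, -01111, 0-0000, 00-000, 000-00, 00000-, 010-11, 011101, 1-0110, 1-1011, 10--01, 10-1-1, 100-10, 10011-, 101--1, 11101-
PI chart (minterm → PIs covering it):
  0 | 0-0000,00-000,000-00,00000-
  1 | -00001,00000-
  4 | 000-00  (sole → essential)
  8 | 00-000  (sole → essential)
  15 | -01111  (sole → essential)
  16 | 0-0000  (sole → essential)
  19 | 010-11  (sole → essential)
  23 | 010-11  (sole → essential)
  29 | 011101  (sole → essential)
  33 | -00001,10--01
  34 | 100-10  (sole → essential)
  37 | 10--01,10-1-1
  38 | 1-0110,100-10,10011-
  39 | 10-1-1,10011-
  41 | 10--01,101--1
  43 | 1-1011,101--1
  45 | 10--01,10-1-1,101--1
  47 | -01111,10-1-1,101--1
  54 | 1-0110  (sole → essential)
  58 | 11101-  (sole → essential)
  59 | 1-1011,11101-
Essential prime implicants: -01111, 0-0000, 00-000, 000-00, 010-11, 011101, 1-0110, 100-10, 11101-

9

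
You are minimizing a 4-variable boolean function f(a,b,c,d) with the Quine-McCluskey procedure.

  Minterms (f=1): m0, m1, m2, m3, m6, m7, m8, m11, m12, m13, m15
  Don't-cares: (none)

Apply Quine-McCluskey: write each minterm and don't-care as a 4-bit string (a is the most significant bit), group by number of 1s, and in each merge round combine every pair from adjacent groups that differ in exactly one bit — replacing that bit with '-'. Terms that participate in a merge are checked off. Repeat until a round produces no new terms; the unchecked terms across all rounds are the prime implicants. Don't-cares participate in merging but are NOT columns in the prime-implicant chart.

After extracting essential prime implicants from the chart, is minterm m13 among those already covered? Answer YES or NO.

NO

size-2^0 implicants → 0000(✓)  0001(✓)  0010(✓)  0011(✓)  0110(✓)  0111(✓)  1000(✓)  1011(✓)  1100(✓)  1101(✓)  1111(✓)
size-2^1 implicants → -000  -011(✓)  -111(✓)  0-10(✓)  0-11(✓)  00-0(✓)  00-1(✓)  000-(✓)  001-(✓)  011-(✓)  1-00  1-11(✓)  11-1  110-
size-2^2 implicants → --11  0-1-  00--
Unchecked terms (primes): --11, -000, 0-1-, 00--, 1-00, 11-1, 110-
Minterm coverage:
  m0 ⊆ -000,00--
  m1 ⊆ 00-- [E]
  m2 ⊆ 0-1-,00--
  m3 ⊆ --11,0-1-,00--
  m6 ⊆ 0-1- [E]
  m7 ⊆ --11,0-1-
  m8 ⊆ -000,1-00
  m11 ⊆ --11 [E]
  m12 ⊆ 1-00,110-
  m13 ⊆ 11-1,110-
  m15 ⊆ --11,11-1
E = {--11, 0-1-, 00--}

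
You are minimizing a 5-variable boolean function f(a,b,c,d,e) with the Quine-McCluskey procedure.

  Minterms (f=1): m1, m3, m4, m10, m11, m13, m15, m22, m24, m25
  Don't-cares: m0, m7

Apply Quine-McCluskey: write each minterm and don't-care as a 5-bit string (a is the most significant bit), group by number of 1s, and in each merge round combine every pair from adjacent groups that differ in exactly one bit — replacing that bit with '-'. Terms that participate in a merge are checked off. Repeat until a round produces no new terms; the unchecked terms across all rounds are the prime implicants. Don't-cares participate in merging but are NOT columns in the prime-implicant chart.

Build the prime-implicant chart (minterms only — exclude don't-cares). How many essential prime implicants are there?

[col 0] 00000*, 00001*, 00011*, 00100*, 00111*, 01010*, 01011*, 01101*, 01111*, 10110, 11000*, 11001*
[col 1] 0-011*, 0-111*, 00-00, 00-11*, 000-1, 0000-, 01-11*, 0101-, 011-1, 1100-
[col 2] 0--11
Prime implicants: 0--11, 00-00, 000-1, 0000-, 0101-, 011-1, 10110, 1100-
PI chart (minterm → PIs covering it):
  1 | 000-1,0000-
  3 | 0--11,000-1
  4 | 00-00  (sole → essential)
  10 | 0101-  (sole → essential)
  11 | 0--11,0101-
  13 | 011-1  (sole → essential)
  15 | 0--11,011-1
  22 | 10110  (sole → essential)
  24 | 1100-  (sole → essential)
  25 | 1100-  (sole → essential)
Essential prime implicants: 00-00, 0101-, 011-1, 10110, 1100-

5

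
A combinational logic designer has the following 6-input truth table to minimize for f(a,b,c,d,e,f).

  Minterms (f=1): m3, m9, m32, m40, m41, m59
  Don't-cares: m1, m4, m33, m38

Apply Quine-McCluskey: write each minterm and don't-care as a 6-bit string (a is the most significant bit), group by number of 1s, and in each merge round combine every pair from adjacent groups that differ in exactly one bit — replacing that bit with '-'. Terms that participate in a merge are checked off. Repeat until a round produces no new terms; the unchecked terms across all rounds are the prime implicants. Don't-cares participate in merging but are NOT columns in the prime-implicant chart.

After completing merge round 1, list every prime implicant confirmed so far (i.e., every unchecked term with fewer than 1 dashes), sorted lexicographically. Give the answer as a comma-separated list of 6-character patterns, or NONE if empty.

000100, 100110, 111011

size-2^0 implicants → 000001(✓)  000011(✓)  000100  001001(✓)  100000(✓)  100001(✓)  100110  101000(✓)  101001(✓)  111011
size-2^1 implicants → -00001(✓)  -01001(✓)  00-001(✓)  0000-1  10-000(✓)  10-001(✓)  10000-(✓)  10100-(✓)
size-2^2 implicants → -0-001  10-00-
Unchecked terms (primes): -0-001, 0000-1, 000100, 10-00-, 100110, 111011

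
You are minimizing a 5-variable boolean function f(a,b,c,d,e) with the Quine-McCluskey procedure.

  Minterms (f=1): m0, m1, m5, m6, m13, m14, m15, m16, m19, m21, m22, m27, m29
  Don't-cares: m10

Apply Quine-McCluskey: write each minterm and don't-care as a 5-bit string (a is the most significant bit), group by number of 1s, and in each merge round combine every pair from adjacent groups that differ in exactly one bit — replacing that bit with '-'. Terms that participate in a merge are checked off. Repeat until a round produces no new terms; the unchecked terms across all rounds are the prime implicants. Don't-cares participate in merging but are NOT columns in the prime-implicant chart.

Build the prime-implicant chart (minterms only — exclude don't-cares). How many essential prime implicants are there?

4

[col 0] 00000*, 00001*, 00101*, 00110*, 01010*, 01101*, 01110*, 01111*, 10000*, 10011*, 10101*, 10110*, 11011*, 11101*
[col 1] -0000, -0101*, -0110, -1101*, 0-101*, 0-110, 00-01, 0000-, 01-10, 011-1, 0111-, 1-011, 1-101*
[col 2] --101
Prime implicants: --101, -0000, -0110, 0-110, 00-01, 0000-, 01-10, 011-1, 0111-, 1-011
PI chart (minterm → PIs covering it):
  0 | -0000,0000-
  1 | 00-01,0000-
  5 | --101,00-01
  6 | -0110,0-110
  13 | --101,011-1
  14 | 0-110,01-10,0111-
  15 | 011-1,0111-
  16 | -0000  (sole → essential)
  19 | 1-011  (sole → essential)
  21 | --101  (sole → essential)
  22 | -0110  (sole → essential)
  27 | 1-011  (sole → essential)
  29 | --101  (sole → essential)
Essential prime implicants: --101, -0000, -0110, 1-011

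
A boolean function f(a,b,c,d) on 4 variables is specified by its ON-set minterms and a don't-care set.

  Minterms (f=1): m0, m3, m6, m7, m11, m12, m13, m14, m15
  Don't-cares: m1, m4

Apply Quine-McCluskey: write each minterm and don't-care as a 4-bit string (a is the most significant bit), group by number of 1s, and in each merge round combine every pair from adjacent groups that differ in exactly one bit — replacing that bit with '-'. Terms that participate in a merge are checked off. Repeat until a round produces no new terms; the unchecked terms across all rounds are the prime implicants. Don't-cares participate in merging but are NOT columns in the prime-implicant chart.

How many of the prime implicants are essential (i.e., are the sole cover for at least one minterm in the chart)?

size-2^0 implicants → 0000(✓)  0001(✓)  0011(✓)  0100(✓)  0110(✓)  0111(✓)  1011(✓)  1100(✓)  1101(✓)  1110(✓)  1111(✓)
size-2^1 implicants → -011(✓)  -100(✓)  -110(✓)  -111(✓)  0-00  0-11(✓)  00-1  000-  01-0(✓)  011-(✓)  1-11(✓)  11-0(✓)  11-1(✓)  110-(✓)  111-(✓)
size-2^2 implicants → --11  -1-0  -11-  11--
Unchecked terms (primes): --11, -1-0, -11-, 0-00, 00-1, 000-, 11--
Minterm coverage:
  m0 ⊆ 0-00,000-
  m3 ⊆ --11,00-1
  m6 ⊆ -1-0,-11-
  m7 ⊆ --11,-11-
  m11 ⊆ --11 [E]
  m12 ⊆ -1-0,11--
  m13 ⊆ 11-- [E]
  m14 ⊆ -1-0,-11-,11--
  m15 ⊆ --11,-11-,11--
E = {--11, 11--}

2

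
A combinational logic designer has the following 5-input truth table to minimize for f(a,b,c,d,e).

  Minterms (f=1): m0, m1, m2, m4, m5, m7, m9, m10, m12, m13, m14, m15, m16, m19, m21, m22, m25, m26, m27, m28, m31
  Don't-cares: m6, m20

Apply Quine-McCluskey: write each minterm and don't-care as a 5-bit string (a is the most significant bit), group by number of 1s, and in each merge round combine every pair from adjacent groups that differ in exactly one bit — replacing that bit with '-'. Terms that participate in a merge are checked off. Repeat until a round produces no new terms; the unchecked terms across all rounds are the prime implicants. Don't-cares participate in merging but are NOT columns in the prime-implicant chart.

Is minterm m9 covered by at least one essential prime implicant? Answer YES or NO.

size-2^0 implicants → 00000(✓)  00001(✓)  00010(✓)  00100(✓)  00101(✓)  00110(✓)  00111(✓)  01001(✓)  01010(✓)  01100(✓)  01101(✓)  01110(✓)  01111(✓)  10000(✓)  10011(✓)  10100(✓)  10101(✓)  10110(✓)  11001(✓)  11010(✓)  11011(✓)  11100(✓)  11111(✓)
size-2^1 implicants → -0000(✓)  -0100(✓)  -0101(✓)  -0110(✓)  -1001  -1010  -1100(✓)  -1111  0-001(✓)  0-010(✓)  0-100(✓)  0-101(✓)  0-110(✓)  0-111(✓)  00-00(✓)  00-01(✓)  00-10(✓)  000-0(✓)  0000-(✓)  001-0(✓)  001-1(✓)  0010-(✓)  0011-(✓)  01-01(✓)  01-10(✓)  011-0(✓)  011-1(✓)  0110-(✓)  0111-(✓)  1-011  1-100(✓)  10-00(✓)  101-0(✓)  1010-(✓)  11-11  110-1  1101-
size-2^2 implicants → --100  -0-00  -01-0  -010-  0--01  0--10  0-1-0(✓)  0-1-1(✓)  0-10-(✓)  0-11-(✓)  00--0  00-0-  001--(✓)  011--(✓)
size-2^3 implicants → 0-1--
Unchecked terms (primes): --100, -0-00, -01-0, -010-, -1001, -1010, -1111, 0--01, 0--10, 0-1--, 00--0, 00-0-, 1-011, 11-11, 110-1, 1101-
Minterm coverage:
  m0 ⊆ -0-00,00--0,00-0-
  m1 ⊆ 0--01,00-0-
  m2 ⊆ 0--10,00--0
  m4 ⊆ --100,-0-00,-01-0,-010-,0-1--,00--0,00-0-
  m5 ⊆ -010-,0--01,0-1--,00-0-
  m7 ⊆ 0-1-- [E]
  m9 ⊆ -1001,0--01
  m10 ⊆ -1010,0--10
  m12 ⊆ --100,0-1--
  m13 ⊆ 0--01,0-1--
  m14 ⊆ 0--10,0-1--
  m15 ⊆ -1111,0-1--
  m16 ⊆ -0-00 [E]
  m19 ⊆ 1-011 [E]
  m21 ⊆ -010- [E]
  m22 ⊆ -01-0 [E]
  m25 ⊆ -1001,110-1
  m26 ⊆ -1010,1101-
  m27 ⊆ 1-011,11-11,110-1,1101-
  m28 ⊆ --100 [E]
  m31 ⊆ -1111,11-11
E = {--100, -0-00, -01-0, -010-, 0-1--, 1-011}

NO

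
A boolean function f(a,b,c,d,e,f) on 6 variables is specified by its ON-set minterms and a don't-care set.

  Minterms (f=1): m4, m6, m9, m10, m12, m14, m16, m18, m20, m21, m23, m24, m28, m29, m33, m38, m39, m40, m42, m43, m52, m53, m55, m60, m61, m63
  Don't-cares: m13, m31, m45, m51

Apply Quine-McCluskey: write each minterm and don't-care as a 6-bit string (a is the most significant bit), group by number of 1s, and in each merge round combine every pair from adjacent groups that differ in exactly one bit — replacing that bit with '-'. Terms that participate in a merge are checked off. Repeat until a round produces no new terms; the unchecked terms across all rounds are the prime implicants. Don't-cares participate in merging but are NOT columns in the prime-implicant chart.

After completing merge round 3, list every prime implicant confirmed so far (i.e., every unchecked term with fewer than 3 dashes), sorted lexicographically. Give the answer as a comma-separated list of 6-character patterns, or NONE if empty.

Round 0: 000100✓ 000110✓ 001001✓ 001010✓ 001100✓ 001101✓ 001110✓ 010000✓ 010010✓ 010100✓ 010101✓ 010111✓ 011000✓ 011100✓ 011101✓ 011111✓ 100001 100110✓ 100111✓ 101000✓ 101010✓ 101011✓ 101101✓ 110011✓ 110100✓ 110101✓ 110111✓ 111100✓ 111101✓ 111111✓
Round 1: -00110 -01010 -01101✓ -10100✓ -10101✓ -10111✓ -11100✓ -11101✓ -11111✓ 0-0100✓ 0-1100✓ 0-1101✓ 00-100✓ 00-110✓ 0001-0✓ 001-01 001-10 0011-0✓ 00110-✓ 01-000✓ 01-100✓ 01-101✓ 01-111✓ 010-00✓ 0100-0 0101-1✓ 01010-✓ 011-00✓ 0111-1✓ 01110-✓ 1-0111 1-1101✓ 10011- 1010-0 10101- 11-100✓ 11-101✓ 11-111✓ 110-11 1101-1✓ 11010-✓ 1111-1✓ 11110-✓
Round 2: --1101 -1-100✓ -1-101✓ -1-111✓ -101-1✓ -1010-✓ -111-1✓ -1110-✓ 0--100 0-110- 00-1-0 01--00 01-1-1✓ 01-10-✓ 11-1-1✓ 11-10-✓
Round 3: -1-1-1 -1-10-
PIs = {--1101, -00110, -01010, -1-1-1, -1-10-, 0--100, 0-110-, 00-1-0, 001-01, 001-10, 01--00, 0100-0, 1-0111, 100001, 10011-, 1010-0, 10101-, 110-11}

--1101, -00110, -01010, 0--100, 0-110-, 00-1-0, 001-01, 001-10, 01--00, 0100-0, 1-0111, 100001, 10011-, 1010-0, 10101-, 110-11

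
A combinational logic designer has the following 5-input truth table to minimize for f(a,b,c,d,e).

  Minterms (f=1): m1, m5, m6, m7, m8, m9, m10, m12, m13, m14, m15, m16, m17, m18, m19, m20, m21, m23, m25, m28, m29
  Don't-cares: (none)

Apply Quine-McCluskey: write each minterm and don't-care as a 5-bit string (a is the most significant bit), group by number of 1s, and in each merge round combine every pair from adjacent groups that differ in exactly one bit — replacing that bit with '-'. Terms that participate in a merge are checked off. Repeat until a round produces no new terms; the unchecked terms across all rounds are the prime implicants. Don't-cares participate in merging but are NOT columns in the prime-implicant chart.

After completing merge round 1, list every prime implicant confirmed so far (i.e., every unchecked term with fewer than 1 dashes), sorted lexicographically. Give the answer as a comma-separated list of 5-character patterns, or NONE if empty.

size-2^0 implicants → 00001(✓)  00101(✓)  00110(✓)  00111(✓)  01000(✓)  01001(✓)  01010(✓)  01100(✓)  01101(✓)  01110(✓)  01111(✓)  10000(✓)  10001(✓)  10010(✓)  10011(✓)  10100(✓)  10101(✓)  10111(✓)  11001(✓)  11100(✓)  11101(✓)
size-2^1 implicants → -0001(✓)  -0101(✓)  -0111(✓)  -1001(✓)  -1100(✓)  -1101(✓)  0-001(✓)  0-101(✓)  0-110(✓)  0-111(✓)  00-01(✓)  001-1(✓)  0011-(✓)  01-00(✓)  01-01(✓)  01-10(✓)  010-0(✓)  0100-(✓)  011-0(✓)  011-1(✓)  0110-(✓)  0111-(✓)  1-001(✓)  1-100(✓)  1-101(✓)  10-00(✓)  10-01(✓)  10-11(✓)  100-0(✓)  100-1(✓)  1000-(✓)  1001-(✓)  101-1(✓)  1010-(✓)  11-01(✓)  1110-(✓)
size-2^2 implicants → --001(✓)  --101(✓)  -0-01(✓)  -01-1  -1-01(✓)  -110-  0--01(✓)  0-1-1  0-11-  01--0  01-0-  011--  1--01(✓)  1-10-  10--1  10-0-  100--
size-2^3 implicants → ---01
Unchecked terms (primes): ---01, -01-1, -110-, 0-1-1, 0-11-, 01--0, 01-0-, 011--, 1-10-, 10--1, 10-0-, 100--

NONE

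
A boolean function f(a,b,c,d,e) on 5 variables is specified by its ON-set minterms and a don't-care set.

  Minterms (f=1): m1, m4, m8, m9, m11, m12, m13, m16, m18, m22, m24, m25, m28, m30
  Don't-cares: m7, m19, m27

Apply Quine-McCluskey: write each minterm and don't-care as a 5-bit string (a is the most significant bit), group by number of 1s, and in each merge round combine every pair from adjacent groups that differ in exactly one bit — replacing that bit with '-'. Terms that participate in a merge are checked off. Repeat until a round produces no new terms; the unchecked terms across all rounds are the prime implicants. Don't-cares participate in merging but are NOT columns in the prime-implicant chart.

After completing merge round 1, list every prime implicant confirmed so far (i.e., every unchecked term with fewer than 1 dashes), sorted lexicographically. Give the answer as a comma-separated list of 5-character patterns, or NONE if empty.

00111

Round 0: 00001✓ 00100✓ 00111 01000✓ 01001✓ 01011✓ 01100✓ 01101✓ 10000✓ 10010✓ 10011✓ 10110✓ 11000✓ 11001✓ 11011✓ 11100✓ 11110✓
Round 1: -1000✓ -1001✓ -1011✓ -1100✓ 0-001 0-100 01-00✓ 01-01✓ 010-1✓ 0100-✓ 0110-✓ 1-000 1-011 1-110 10-10 100-0 1001- 11-00✓ 110-1✓ 1100-✓ 111-0
Round 2: -1-00 -10-1 -100- 01-0-
PIs = {-1-00, -10-1, -100-, 0-001, 0-100, 00111, 01-0-, 1-000, 1-011, 1-110, 10-10, 100-0, 1001-, 111-0}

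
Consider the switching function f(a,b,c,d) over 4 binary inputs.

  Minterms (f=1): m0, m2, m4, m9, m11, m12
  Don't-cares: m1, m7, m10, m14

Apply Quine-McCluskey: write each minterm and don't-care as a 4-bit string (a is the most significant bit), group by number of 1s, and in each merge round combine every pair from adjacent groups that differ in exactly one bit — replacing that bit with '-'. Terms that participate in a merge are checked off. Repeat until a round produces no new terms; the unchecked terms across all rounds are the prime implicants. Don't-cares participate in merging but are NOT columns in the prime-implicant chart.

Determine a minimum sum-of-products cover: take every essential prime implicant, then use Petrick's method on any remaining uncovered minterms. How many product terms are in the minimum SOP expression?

size-2^0 implicants → 0000(✓)  0001(✓)  0010(✓)  0100(✓)  0111  1001(✓)  1010(✓)  1011(✓)  1100(✓)  1110(✓)
size-2^1 implicants → -001  -010  -100  0-00  00-0  000-  1-10  10-1  101-  11-0
Unchecked terms (primes): -001, -010, -100, 0-00, 00-0, 000-, 0111, 1-10, 10-1, 101-, 11-0
Minterm coverage:
  m0 ⊆ 0-00,00-0,000-
  m2 ⊆ -010,00-0
  m4 ⊆ -100,0-00
  m9 ⊆ -001,10-1
  m11 ⊆ 10-1,101-
  m12 ⊆ -100,11-0
(no essential prime implicants)
Petrick residual → -100, 00-0, 10-1
Cover = bc'd' + a'b'd' + ab'd  |cover|=3

3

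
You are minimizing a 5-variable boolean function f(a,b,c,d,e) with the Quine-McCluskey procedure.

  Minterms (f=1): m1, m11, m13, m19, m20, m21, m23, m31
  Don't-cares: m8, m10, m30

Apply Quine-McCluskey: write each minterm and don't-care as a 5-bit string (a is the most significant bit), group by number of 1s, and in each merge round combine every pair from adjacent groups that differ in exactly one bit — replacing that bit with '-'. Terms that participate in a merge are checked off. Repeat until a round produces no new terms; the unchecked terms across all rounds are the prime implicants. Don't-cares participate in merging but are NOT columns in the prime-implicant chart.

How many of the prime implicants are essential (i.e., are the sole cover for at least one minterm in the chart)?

5

Round 0: 00001 01000✓ 01010✓ 01011✓ 01101 10011✓ 10100✓ 10101✓ 10111✓ 11110✓ 11111✓
Round 1: 010-0 0101- 1-111 10-11 101-1 1010- 1111-
PIs = {00001, 010-0, 0101-, 01101, 1-111, 10-11, 101-1, 1010-, 1111-}
Coverage chart:
  m1: 00001 ←essential
  m11: 0101- ←essential
  m13: 01101 ←essential
  m19: 10-11 ←essential
  m20: 1010- ←essential
  m21: 101-1,1010-
  m23: 1-111,10-11,101-1
  m31: 1-111,1111-
Essential: 00001, 0101-, 01101, 10-11, 1010-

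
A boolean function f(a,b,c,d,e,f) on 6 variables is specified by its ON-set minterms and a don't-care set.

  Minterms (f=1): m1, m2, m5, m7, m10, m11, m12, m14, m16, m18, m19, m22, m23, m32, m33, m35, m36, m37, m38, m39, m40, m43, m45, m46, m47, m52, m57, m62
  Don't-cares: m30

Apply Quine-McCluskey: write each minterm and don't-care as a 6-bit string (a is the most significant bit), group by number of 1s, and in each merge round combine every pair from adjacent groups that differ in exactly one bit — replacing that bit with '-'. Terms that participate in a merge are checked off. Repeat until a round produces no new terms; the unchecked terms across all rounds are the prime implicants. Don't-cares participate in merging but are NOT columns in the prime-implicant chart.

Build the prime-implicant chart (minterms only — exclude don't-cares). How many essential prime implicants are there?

9

Round 0: 000001✓ 000010✓ 000101✓ 000111✓ 001010✓ 001011✓ 001100✓ 001110✓ 010000✓ 010010✓ 010011✓ 010110✓ 010111✓ 011110✓ 100000✓ 100001✓ 100011✓ 100100✓ 100101✓ 100110✓ 100111✓ 101000✓ 101011✓ 101101✓ 101110✓ 101111✓ 110100✓ 111001 111110✓
Round 1: -00001✓ -00101✓ -00111✓ -01011 -01110✓ -11110✓ 0-0010 0-0111 0-1110✓ 00-010 000-01✓ 0001-1✓ 001-10 00101- 0011-0 01-110 010-10✓ 010-11✓ 0100-0 01001-✓ 01011-✓ 1-0100 1-1110✓ 10-000 10-011✓ 10-101✓ 10-110✓ 10-111✓ 100-00✓ 100-01✓ 100-11✓ 1000-1✓ 10000-✓ 1001-0✓ 1001-1✓ 10010-✓ 10011-✓ 101-11✓ 1011-1✓ 10111-✓
Round 2: --1110 -00-01 -001-1 010-1- 10--11 10-1-1 10-11- 100--1 100-0- 1001--
PIs = {--1110, -00-01, -001-1, -01011, 0-0010, 0-0111, 00-010, 001-10, 00101-, 0011-0, 01-110, 010-1-, 0100-0, 1-0100, 10--11, 10-000, 10-1-1, 10-11-, 100--1, 100-0-, 1001--, 111001}
Coverage chart:
  m1: -00-01 ←essential
  m2: 0-0010,00-010
  m5: -00-01,-001-1
  m7: -001-1,0-0111
  m10: 00-010,001-10,00101-
  m11: -01011,00101-
  m12: 0011-0 ←essential
  m14: --1110,001-10,0011-0
  m16: 0100-0 ←essential
  m18: 0-0010,010-1-,0100-0
  m19: 010-1- ←essential
  m22: 01-110,010-1-
  m23: 0-0111,010-1-
  m32: 10-000,100-0-
  m33: -00-01,100--1,100-0-
  m35: 10--11,100--1
  m36: 1-0100,100-0-,1001--
  m37: -00-01,-001-1,10-1-1,100--1,100-0-,1001--
  m38: 10-11-,1001--
  m39: -001-1,10--11,10-1-1,10-11-,100--1,1001--
  m40: 10-000 ←essential
  m43: -01011,10--11
  m45: 10-1-1 ←essential
  m46: --1110,10-11-
  m47: 10--11,10-1-1,10-11-
  m52: 1-0100 ←essential
  m57: 111001 ←essential
  m62: --1110 ←essential
Essential: --1110, -00-01, 0011-0, 010-1-, 0100-0, 1-0100, 10-000, 10-1-1, 111001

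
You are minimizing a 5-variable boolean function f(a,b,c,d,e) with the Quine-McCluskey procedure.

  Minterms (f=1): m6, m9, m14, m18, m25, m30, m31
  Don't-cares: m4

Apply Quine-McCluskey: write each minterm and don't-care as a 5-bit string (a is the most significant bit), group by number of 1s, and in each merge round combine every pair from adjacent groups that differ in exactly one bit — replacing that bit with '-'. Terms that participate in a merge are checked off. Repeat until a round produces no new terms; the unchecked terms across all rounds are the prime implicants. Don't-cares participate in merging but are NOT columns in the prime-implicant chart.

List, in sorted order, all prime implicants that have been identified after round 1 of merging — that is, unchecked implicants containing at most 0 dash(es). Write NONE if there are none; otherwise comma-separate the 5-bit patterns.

10010

size-2^0 implicants → 00100(✓)  00110(✓)  01001(✓)  01110(✓)  10010  11001(✓)  11110(✓)  11111(✓)
size-2^1 implicants → -1001  -1110  0-110  001-0  1111-
Unchecked terms (primes): -1001, -1110, 0-110, 001-0, 10010, 1111-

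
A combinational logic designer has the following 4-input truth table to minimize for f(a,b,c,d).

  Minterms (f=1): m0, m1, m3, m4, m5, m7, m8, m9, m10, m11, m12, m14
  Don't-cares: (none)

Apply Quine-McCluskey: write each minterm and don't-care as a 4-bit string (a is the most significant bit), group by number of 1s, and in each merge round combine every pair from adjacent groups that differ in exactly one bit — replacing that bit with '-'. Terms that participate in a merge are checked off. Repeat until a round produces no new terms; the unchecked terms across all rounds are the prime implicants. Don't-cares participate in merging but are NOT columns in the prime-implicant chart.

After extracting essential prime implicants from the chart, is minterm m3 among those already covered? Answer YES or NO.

YES

[col 0] 0000*, 0001*, 0011*, 0100*, 0101*, 0111*, 1000*, 1001*, 1010*, 1011*, 1100*, 1110*
[col 1] -000*, -001*, -011*, -100*, 0-00*, 0-01*, 0-11*, 00-1*, 000-*, 01-1*, 010-*, 1-00*, 1-10*, 10-0*, 10-1*, 100-*, 101-*, 11-0*
[col 2] --00, -0-1, -00-, 0--1, 0-0-, 1--0, 10--
Prime implicants: --00, -0-1, -00-, 0--1, 0-0-, 1--0, 10--
PI chart (minterm → PIs covering it):
  0 | --00,-00-,0-0-
  1 | -0-1,-00-,0--1,0-0-
  3 | -0-1,0--1
  4 | --00,0-0-
  5 | 0--1,0-0-
  7 | 0--1  (sole → essential)
  8 | --00,-00-,1--0,10--
  9 | -0-1,-00-,10--
  10 | 1--0,10--
  11 | -0-1,10--
  12 | --00,1--0
  14 | 1--0  (sole → essential)
Essential prime implicants: 0--1, 1--0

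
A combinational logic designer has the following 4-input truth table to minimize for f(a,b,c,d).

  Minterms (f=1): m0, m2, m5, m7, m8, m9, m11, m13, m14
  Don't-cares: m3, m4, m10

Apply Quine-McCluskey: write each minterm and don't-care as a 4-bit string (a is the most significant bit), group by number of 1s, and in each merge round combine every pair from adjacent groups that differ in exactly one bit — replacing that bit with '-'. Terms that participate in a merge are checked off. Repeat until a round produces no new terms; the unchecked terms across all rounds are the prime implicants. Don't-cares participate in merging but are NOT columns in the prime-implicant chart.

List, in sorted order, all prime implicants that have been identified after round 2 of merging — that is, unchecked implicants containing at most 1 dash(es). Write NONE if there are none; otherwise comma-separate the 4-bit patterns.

size-2^0 implicants → 0000(✓)  0010(✓)  0011(✓)  0100(✓)  0101(✓)  0111(✓)  1000(✓)  1001(✓)  1010(✓)  1011(✓)  1101(✓)  1110(✓)
size-2^1 implicants → -000(✓)  -010(✓)  -011(✓)  -101  0-00  0-11  00-0(✓)  001-(✓)  01-1  010-  1-01  1-10  10-0(✓)  10-1(✓)  100-(✓)  101-(✓)
size-2^2 implicants → -0-0  -01-  10--
Unchecked terms (primes): -0-0, -01-, -101, 0-00, 0-11, 01-1, 010-, 1-01, 1-10, 10--

-101, 0-00, 0-11, 01-1, 010-, 1-01, 1-10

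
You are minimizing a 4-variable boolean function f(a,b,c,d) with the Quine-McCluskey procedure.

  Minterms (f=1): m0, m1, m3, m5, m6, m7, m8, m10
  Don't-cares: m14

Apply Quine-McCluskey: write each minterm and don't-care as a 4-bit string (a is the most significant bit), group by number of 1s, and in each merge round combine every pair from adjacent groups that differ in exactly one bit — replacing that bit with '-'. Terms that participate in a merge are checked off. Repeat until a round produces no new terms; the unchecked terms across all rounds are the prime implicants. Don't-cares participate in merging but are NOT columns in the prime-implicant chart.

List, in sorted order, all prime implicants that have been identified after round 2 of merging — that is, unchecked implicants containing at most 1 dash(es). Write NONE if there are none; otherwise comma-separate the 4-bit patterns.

Round 0: 0000✓ 0001✓ 0011✓ 0101✓ 0110✓ 0111✓ 1000✓ 1010✓ 1110✓
Round 1: -000 -110 0-01✓ 0-11✓ 00-1✓ 000- 01-1✓ 011- 1-10 10-0
Round 2: 0--1
PIs = {-000, -110, 0--1, 000-, 011-, 1-10, 10-0}

-000, -110, 000-, 011-, 1-10, 10-0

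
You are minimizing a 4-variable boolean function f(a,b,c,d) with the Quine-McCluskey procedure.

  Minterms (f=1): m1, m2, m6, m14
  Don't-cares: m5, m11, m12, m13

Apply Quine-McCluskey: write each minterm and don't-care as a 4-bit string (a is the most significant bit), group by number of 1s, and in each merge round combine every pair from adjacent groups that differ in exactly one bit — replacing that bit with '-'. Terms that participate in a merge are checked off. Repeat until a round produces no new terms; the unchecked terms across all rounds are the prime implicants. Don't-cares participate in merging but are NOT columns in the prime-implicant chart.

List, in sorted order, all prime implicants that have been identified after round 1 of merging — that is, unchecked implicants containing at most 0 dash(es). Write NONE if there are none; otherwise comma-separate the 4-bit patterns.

1011

size-2^0 implicants → 0001(✓)  0010(✓)  0101(✓)  0110(✓)  1011  1100(✓)  1101(✓)  1110(✓)
size-2^1 implicants → -101  -110  0-01  0-10  11-0  110-
Unchecked terms (primes): -101, -110, 0-01, 0-10, 1011, 11-0, 110-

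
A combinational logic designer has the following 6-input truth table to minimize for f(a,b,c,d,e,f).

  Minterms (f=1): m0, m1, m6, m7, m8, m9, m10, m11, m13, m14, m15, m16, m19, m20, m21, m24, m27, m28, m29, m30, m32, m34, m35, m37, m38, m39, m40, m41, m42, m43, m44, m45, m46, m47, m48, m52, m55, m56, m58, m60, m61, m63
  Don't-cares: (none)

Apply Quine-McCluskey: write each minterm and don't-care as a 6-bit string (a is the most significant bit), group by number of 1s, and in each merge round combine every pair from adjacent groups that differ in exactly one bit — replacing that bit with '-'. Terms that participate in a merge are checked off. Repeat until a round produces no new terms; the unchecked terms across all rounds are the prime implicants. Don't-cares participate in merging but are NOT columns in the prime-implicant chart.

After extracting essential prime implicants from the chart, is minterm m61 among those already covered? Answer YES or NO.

[col 0] 000000*, 000001*, 000110*, 000111*, 001000*, 001001*, 001010*, 001011*, 001101*, 001110*, 001111*, 010000*, 010011*, 010100*, 010101*, 011000*, 011011*, 011100*, 011101*, 011110*, 100000*, 100010*, 100011*, 100101*, 100110*, 100111*, 101000*, 101001*, 101010*, 101011*, 101100*, 101101*, 101110*, 101111*, 110000*, 110100*, 110111*, 111000*, 111010*, 111100*, 111101*, 111111*
[col 1] -00000*, -00110*, -00111*, -01000*, -01001*, -01010*, -01011*, -01101*, -01110*, -01111*, -10000*, -10100*, -11000*, -11100*, -11101*, 0-0000*, 0-1000*, 0-1011, 0-1101*, 0-1110, 00-000*, 00-001*, 00-110*, 00-111*, 00000-*, 00011-*, 001-01*, 001-10*, 001-11*, 0010-0*, 0010-1*, 00100-*, 00101-*, 0011-1*, 00111-*, 01-000*, 01-011, 01-100*, 01-101*, 010-00*, 01010-*, 011-00*, 0111-0, 01110-*, 1-0000*, 1-0111*, 1-1000*, 1-1010*, 1-1100*, 1-1101*, 1-1111*, 10-000*, 10-010*, 10-011*, 10-101*, 10-110*, 10-111*, 100-10*, 100-11*, 1000-0*, 10001-*, 1001-1*, 10011-*, 101-00*, 101-01*, 101-10*, 101-11*, 1010-0*, 1010-1*, 10100-*, 10101-*, 1011-0*, 1011-1*, 10110-*, 10111-*, 11-000*, 11-100*, 11-111*, 110-00*, 111-00*, 1110-0*, 1111-1*, 11110-*
[col 2] --0000*, --1000*, --1101, -0-000*, -0-110*, -0-111*, -0011-*, -01-01*, -01-10*, -01-11*, -010-0*, -010-1*, -0100-*, -0101-*, -011-1*, -0111-*, -1-000*, -1-100*, -10-00*, -11-00*, -1110-, 0--000*, 00-00-, 00-11-*, 001--1*, 001-1-*, 0010--*, 01--00*, 01-10-, 1--000*, 1--111, 1-1-00, 1-10-0, 1-11-1, 1-110-, 10--10*, 10--11*, 10-0-0, 10-01-*, 10-1-1, 10-11-*, 100-1-*, 101--0*, 101--1*, 101-0-*, 101-1-*, 1010--*, 1011--*, 11--00*
[col 3] ---000, -0-11-, -01--1, -01-1-, -010--, -1--00, 10--1-, 101---
Prime implicants: ---000, --1101, -0-11-, -01--1, -01-1-, -010--, -1--00, -1110-, 0-1011, 0-1110, 00-00-, 01-011, 01-10-, 0111-0, 1--111, 1-1-00, 1-10-0, 1-11-1, 1-110-, 10--1-, 10-0-0, 10-1-1, 101---
PI chart (minterm → PIs covering it):
  0 | ---000,00-00-
  1 | 00-00-  (sole → essential)
  6 | -0-11-  (sole → essential)
  7 | -0-11-  (sole → essential)
  8 | ---000,-010--,00-00-
  9 | -01--1,-010--,00-00-
  10 | -01-1-,-010--
  11 | -01--1,-01-1-,-010--,0-1011
  13 | --1101,-01--1
  14 | -0-11-,-01-1-,0-1110
  15 | -0-11-,-01--1,-01-1-
  16 | ---000,-1--00
  19 | 01-011  (sole → essential)
  20 | -1--00,01-10-
  21 | 01-10-  (sole → essential)
  24 | ---000,-1--00
  27 | 0-1011,01-011
  28 | -1--00,-1110-,01-10-,0111-0
  29 | --1101,-1110-,01-10-
  30 | 0-1110,0111-0
  32 | ---000,10-0-0
  34 | 10--1-,10-0-0
  35 | 10--1-  (sole → essential)
  37 | 10-1-1  (sole → essential)
  38 | -0-11-,10--1-
  39 | -0-11-,1--111,10--1-,10-1-1
  40 | ---000,-010--,1-1-00,1-10-0,10-0-0,101---
  41 | -01--1,-010--,101---
  42 | -01-1-,-010--,1-10-0,10--1-,10-0-0,101---
  43 | -01--1,-01-1-,-010--,10--1-,101---
  44 | 1-1-00,1-110-,101---
  45 | --1101,-01--1,1-11-1,1-110-,10-1-1,101---
  46 | -0-11-,-01-1-,10--1-,101---
  47 | -0-11-,-01--1,-01-1-,1--111,1-11-1,10--1-,10-1-1,101---
  48 | ---000,-1--00
  52 | -1--00  (sole → essential)
  55 | 1--111  (sole → essential)
  56 | ---000,-1--00,1-1-00,1-10-0
  58 | 1-10-0  (sole → essential)
  60 | -1--00,-1110-,1-1-00,1-110-
  61 | --1101,-1110-,1-11-1,1-110-
  63 | 1--111,1-11-1
Essential prime implicants: -0-11-, -1--00, 00-00-, 01-011, 01-10-, 1--111, 1-10-0, 10--1-, 10-1-1

NO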